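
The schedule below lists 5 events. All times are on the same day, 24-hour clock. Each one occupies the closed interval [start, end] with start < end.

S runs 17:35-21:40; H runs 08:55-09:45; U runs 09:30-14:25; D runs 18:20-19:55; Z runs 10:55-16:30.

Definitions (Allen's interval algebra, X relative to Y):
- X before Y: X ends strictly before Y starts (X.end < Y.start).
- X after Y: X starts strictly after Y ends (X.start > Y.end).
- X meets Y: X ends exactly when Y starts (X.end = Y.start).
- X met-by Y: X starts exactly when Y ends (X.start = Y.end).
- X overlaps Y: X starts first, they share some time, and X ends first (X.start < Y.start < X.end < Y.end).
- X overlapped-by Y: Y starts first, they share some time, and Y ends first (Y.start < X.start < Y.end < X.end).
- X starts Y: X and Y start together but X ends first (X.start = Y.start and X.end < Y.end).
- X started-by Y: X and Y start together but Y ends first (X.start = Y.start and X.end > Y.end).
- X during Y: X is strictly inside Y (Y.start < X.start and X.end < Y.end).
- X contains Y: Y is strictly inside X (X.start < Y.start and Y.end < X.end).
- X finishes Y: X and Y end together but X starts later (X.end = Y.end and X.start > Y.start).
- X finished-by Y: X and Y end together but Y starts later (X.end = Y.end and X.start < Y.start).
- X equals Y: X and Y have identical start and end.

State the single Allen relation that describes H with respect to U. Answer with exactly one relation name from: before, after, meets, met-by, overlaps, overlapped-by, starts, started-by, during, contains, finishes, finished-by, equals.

overlaps

H = [08:55, 09:45]; U = [09:30, 14:25].
Compare endpoints: H.start < U.start, H.start < U.end, H.end > U.start, H.end < U.end.
That pattern is 'overlaps'.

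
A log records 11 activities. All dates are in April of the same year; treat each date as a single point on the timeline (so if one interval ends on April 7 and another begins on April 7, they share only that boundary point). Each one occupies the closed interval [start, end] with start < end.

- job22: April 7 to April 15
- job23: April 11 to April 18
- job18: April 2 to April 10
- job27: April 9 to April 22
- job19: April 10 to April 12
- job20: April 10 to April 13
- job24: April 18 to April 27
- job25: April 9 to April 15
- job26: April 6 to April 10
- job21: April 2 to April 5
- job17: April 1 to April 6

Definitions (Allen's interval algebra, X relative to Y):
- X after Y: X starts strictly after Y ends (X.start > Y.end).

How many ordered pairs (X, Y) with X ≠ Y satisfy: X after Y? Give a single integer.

23

Checking all 110 ordered pairs for relation 'after'; matching pairs in alphabetical order:
(job19, job17): job19 after job17 ✓
(job19, job21): job19 after job21 ✓
(job20, job17): job20 after job17 ✓
(job20, job21): job20 after job21 ✓
(job22, job17): job22 after job17 ✓
(job22, job21): job22 after job21 ✓
(job23, job17): job23 after job17 ✓
(job23, job18): job23 after job18 ✓
(job23, job21): job23 after job21 ✓
(job23, job26): job23 after job26 ✓
(job24, job17): job24 after job17 ✓
(job24, job18): job24 after job18 ✓
(job24, job19): job24 after job19 ✓
(job24, job20): job24 after job20 ✓
(job24, job21): job24 after job21 ✓
(job24, job22): job24 after job22 ✓
(job24, job25): job24 after job25 ✓
(job24, job26): job24 after job26 ✓
(job25, job17): job25 after job17 ✓
(job25, job21): job25 after job21 ✓
(job26, job21): job26 after job21 ✓
(job27, job17): job27 after job17 ✓
(job27, job21): job27 after job21 ✓
Count: 23.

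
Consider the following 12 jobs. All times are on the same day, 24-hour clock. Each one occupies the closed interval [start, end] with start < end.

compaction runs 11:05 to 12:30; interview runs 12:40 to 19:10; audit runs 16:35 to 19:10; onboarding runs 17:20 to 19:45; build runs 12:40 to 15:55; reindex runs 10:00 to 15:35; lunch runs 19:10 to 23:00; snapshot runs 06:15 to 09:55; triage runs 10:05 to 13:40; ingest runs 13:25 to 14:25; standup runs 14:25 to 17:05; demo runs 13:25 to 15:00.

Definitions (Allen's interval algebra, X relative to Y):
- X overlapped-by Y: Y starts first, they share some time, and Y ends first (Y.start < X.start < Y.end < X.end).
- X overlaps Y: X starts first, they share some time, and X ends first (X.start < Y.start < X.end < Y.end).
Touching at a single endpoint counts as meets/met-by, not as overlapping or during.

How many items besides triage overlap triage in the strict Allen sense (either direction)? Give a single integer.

4

Target triage = [10:05, 13:40].
audit [16:35, 19:10] → after → no.
build [12:40, 15:55] → overlapped-by → counts.
compaction [11:05, 12:30] → during → no.
demo [13:25, 15:00] → overlapped-by → counts.
ingest [13:25, 14:25] → overlapped-by → counts.
interview [12:40, 19:10] → overlapped-by → counts.
lunch [19:10, 23:00] → after → no.
onboarding [17:20, 19:45] → after → no.
reindex [10:00, 15:35] → contains → no.
snapshot [06:15, 09:55] → before → no.
standup [14:25, 17:05] → after → no.
Total: 4.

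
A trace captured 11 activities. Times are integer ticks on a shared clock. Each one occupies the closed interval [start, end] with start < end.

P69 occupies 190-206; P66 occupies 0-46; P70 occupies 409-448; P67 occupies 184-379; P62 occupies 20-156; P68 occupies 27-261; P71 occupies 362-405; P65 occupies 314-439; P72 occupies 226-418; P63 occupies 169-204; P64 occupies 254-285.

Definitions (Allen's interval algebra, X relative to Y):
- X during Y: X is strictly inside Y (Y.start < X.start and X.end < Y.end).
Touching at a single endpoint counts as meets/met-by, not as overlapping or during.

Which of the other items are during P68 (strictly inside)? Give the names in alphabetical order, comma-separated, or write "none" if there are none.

P63, P69

Target P68 = [27, 261].
P62 [20, 156] → overlaps → no.
P63 [169, 204] → during → yes.
P64 [254, 285] → overlapped-by → no.
P65 [314, 439] → after → no.
P66 [0, 46] → overlaps → no.
P67 [184, 379] → overlapped-by → no.
P69 [190, 206] → during → yes.
P70 [409, 448] → after → no.
P71 [362, 405] → after → no.
P72 [226, 418] → overlapped-by → no.
Result: P63, P69.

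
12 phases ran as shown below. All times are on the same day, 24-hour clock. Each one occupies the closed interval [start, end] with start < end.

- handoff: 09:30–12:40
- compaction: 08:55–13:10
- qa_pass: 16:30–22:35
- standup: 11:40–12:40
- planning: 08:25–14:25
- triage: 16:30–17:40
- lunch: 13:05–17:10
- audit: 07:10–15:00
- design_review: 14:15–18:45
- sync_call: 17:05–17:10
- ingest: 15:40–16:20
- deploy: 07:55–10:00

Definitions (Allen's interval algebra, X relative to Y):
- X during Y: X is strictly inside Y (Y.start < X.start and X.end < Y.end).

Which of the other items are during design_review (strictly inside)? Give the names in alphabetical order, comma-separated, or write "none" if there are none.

Target design_review = [14:15, 18:45].
audit [07:10, 15:00] → overlaps → no.
compaction [08:55, 13:10] → before → no.
deploy [07:55, 10:00] → before → no.
handoff [09:30, 12:40] → before → no.
ingest [15:40, 16:20] → during → yes.
lunch [13:05, 17:10] → overlaps → no.
planning [08:25, 14:25] → overlaps → no.
qa_pass [16:30, 22:35] → overlapped-by → no.
standup [11:40, 12:40] → before → no.
sync_call [17:05, 17:10] → during → yes.
triage [16:30, 17:40] → during → yes.
Result: ingest, sync_call, triage.

ingest, sync_call, triage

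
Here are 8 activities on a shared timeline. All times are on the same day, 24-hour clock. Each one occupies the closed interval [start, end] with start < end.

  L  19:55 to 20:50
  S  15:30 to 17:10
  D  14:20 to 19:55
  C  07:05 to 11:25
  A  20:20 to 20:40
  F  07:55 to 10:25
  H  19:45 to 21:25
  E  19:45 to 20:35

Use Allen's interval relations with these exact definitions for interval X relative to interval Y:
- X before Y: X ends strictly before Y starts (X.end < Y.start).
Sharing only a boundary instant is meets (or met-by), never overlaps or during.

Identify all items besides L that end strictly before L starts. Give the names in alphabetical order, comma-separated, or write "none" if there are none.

C, F, S

Target L = [19:55, 20:50].
A [20:20, 20:40] → during → no.
C [07:05, 11:25] → before → yes.
D [14:20, 19:55] → meets → no.
E [19:45, 20:35] → overlaps → no.
F [07:55, 10:25] → before → yes.
H [19:45, 21:25] → contains → no.
S [15:30, 17:10] → before → yes.
Result: C, F, S.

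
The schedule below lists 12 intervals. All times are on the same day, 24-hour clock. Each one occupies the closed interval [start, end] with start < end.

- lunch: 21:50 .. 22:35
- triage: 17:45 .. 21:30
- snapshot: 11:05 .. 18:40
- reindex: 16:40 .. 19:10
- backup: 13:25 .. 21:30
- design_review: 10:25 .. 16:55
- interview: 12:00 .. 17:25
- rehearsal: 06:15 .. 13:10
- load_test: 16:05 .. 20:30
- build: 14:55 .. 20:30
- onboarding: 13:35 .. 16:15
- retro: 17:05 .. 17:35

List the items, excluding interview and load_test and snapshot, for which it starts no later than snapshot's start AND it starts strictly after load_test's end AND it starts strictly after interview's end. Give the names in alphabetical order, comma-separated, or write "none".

Conditions: its start is no later than snapshot's start (X.start <= 11:05) AND its start is strictly after load_test's end (X.start > 20:30) AND its start is strictly after interview's end (X.start > 17:25).
backup: start 13:25 <= 11:05? ✗; start 13:25 > 20:30? ✗; start 13:25 > 17:25? ✗ → no.
build: start 14:55 <= 11:05? ✗; start 14:55 > 20:30? ✗; start 14:55 > 17:25? ✗ → no.
design_review: start 10:25 <= 11:05? ✓; start 10:25 > 20:30? ✗; start 10:25 > 17:25? ✗ → no.
lunch: start 21:50 <= 11:05? ✗; start 21:50 > 20:30? ✓; start 21:50 > 17:25? ✓ → no.
onboarding: start 13:35 <= 11:05? ✗; start 13:35 > 20:30? ✗; start 13:35 > 17:25? ✗ → no.
rehearsal: start 06:15 <= 11:05? ✓; start 06:15 > 20:30? ✗; start 06:15 > 17:25? ✗ → no.
reindex: start 16:40 <= 11:05? ✗; start 16:40 > 20:30? ✗; start 16:40 > 17:25? ✗ → no.
retro: start 17:05 <= 11:05? ✗; start 17:05 > 20:30? ✗; start 17:05 > 17:25? ✗ → no.
triage: start 17:45 <= 11:05? ✗; start 17:45 > 20:30? ✗; start 17:45 > 17:25? ✓ → no.
Result: none.

none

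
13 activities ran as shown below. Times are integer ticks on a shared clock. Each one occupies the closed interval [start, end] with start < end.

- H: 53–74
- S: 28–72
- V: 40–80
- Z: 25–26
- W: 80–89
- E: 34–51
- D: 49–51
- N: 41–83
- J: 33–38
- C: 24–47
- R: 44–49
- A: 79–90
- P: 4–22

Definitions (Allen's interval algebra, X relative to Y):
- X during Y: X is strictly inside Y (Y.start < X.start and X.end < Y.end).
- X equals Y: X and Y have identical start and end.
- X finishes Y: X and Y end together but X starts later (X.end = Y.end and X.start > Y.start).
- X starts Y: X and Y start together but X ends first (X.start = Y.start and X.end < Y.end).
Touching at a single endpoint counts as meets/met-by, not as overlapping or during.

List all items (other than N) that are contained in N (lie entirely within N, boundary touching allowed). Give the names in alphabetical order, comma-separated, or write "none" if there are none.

D, H, R

Target N = [41, 83].
A [79, 90] → overlapped-by → no.
C [24, 47] → overlaps → no.
D [49, 51] → during → yes.
E [34, 51] → overlaps → no.
H [53, 74] → during → yes.
J [33, 38] → before → no.
P [4, 22] → before → no.
R [44, 49] → during → yes.
S [28, 72] → overlaps → no.
V [40, 80] → overlaps → no.
W [80, 89] → overlapped-by → no.
Z [25, 26] → before → no.
Result: D, H, R.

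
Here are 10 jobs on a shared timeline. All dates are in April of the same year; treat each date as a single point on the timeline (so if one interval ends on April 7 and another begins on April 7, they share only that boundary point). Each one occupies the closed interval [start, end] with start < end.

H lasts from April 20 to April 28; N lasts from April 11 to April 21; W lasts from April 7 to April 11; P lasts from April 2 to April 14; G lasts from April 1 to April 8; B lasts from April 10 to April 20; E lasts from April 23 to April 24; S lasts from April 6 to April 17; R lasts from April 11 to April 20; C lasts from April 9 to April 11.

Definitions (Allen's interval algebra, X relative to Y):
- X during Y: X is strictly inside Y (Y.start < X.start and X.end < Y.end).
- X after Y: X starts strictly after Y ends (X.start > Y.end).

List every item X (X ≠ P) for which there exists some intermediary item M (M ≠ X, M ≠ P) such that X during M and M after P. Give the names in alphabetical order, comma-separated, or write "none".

E

Target P = [April 2, April 14].
Intermediaries M with M after P: E, H.
Via E — items with X during E: none.
Via H — items with X during H: E.
Union: E.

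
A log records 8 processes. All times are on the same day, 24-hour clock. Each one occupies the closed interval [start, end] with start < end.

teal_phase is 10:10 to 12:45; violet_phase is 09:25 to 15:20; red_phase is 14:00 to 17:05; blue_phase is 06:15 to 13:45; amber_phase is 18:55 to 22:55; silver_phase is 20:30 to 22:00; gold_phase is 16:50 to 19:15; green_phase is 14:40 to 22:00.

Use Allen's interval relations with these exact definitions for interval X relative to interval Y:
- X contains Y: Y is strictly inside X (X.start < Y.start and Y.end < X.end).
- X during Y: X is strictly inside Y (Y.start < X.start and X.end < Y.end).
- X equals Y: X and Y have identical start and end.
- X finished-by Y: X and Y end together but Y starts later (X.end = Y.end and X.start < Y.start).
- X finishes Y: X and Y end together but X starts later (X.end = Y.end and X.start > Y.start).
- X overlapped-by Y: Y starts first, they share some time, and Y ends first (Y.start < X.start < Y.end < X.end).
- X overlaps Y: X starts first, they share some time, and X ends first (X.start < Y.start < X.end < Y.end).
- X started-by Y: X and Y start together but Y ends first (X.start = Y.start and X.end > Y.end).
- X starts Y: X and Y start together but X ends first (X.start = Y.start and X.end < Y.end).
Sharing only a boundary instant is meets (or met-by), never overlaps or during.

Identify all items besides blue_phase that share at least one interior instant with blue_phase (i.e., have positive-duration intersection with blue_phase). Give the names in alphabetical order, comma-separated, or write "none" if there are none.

Target blue_phase = [06:15, 13:45].
amber_phase [18:55, 22:55] → after → no.
gold_phase [16:50, 19:15] → after → no.
green_phase [14:40, 22:00] → after → no.
red_phase [14:00, 17:05] → after → no.
silver_phase [20:30, 22:00] → after → no.
teal_phase [10:10, 12:45] → during → yes.
violet_phase [09:25, 15:20] → overlapped-by → yes.
Result: teal_phase, violet_phase.

teal_phase, violet_phase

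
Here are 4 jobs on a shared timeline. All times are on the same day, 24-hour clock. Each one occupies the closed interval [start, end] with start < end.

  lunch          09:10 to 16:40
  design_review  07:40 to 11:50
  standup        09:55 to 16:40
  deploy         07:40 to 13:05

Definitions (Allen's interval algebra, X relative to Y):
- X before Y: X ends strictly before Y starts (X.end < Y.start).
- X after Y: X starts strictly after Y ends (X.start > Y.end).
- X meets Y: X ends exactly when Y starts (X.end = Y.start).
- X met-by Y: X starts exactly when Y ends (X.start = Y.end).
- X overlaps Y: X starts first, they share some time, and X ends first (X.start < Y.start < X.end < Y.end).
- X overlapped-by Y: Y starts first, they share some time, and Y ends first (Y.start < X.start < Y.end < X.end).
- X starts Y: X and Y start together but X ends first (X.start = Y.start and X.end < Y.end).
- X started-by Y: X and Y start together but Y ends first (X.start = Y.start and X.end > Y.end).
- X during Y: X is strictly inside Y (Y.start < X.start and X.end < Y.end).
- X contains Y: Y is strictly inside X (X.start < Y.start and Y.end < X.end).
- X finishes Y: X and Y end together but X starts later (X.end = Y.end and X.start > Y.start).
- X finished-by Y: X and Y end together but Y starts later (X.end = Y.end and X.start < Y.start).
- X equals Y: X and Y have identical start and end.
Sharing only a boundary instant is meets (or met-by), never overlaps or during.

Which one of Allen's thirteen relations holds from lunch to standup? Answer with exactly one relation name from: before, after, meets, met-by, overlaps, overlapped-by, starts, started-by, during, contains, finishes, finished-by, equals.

finished-by

lunch = [09:10, 16:40]; standup = [09:55, 16:40].
Compare endpoints: lunch.start < standup.start, lunch.start < standup.end, lunch.end > standup.start, lunch.end = standup.end.
That pattern is 'finished-by'.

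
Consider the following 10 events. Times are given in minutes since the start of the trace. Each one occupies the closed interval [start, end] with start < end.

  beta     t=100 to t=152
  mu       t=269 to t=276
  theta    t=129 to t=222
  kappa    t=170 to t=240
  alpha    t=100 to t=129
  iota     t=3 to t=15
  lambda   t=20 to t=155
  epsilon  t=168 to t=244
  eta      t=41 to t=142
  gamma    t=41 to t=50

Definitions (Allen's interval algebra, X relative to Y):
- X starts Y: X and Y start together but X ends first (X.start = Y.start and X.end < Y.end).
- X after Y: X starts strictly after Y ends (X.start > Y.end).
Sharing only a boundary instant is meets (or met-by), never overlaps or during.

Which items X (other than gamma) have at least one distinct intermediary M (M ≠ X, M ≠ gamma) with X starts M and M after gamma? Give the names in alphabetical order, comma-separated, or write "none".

Target gamma = [t=41, t=50].
Intermediaries M with M after gamma: alpha, beta, epsilon, kappa, mu, theta.
Via alpha — items with X starts alpha: none.
Via beta — items with X starts beta: alpha.
Via epsilon — items with X starts epsilon: none.
Via kappa — items with X starts kappa: none.
Via mu — items with X starts mu: none.
Via theta — items with X starts theta: none.
Union: alpha.

alpha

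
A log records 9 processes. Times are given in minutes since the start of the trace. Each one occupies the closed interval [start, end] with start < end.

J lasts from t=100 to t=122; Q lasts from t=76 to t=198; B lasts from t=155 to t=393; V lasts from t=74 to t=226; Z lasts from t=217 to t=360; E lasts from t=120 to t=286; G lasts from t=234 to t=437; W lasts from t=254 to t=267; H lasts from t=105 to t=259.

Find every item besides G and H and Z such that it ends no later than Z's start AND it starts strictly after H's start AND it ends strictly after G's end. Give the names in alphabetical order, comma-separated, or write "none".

Conditions: its end is no later than Z's start (X.end <= t=217) AND its start is strictly after H's start (X.start > t=105) AND its end is strictly after G's end (X.end > t=437).
B: end t=393 <= t=217? ✗; start t=155 > t=105? ✓; end t=393 > t=437? ✗ → no.
E: end t=286 <= t=217? ✗; start t=120 > t=105? ✓; end t=286 > t=437? ✗ → no.
J: end t=122 <= t=217? ✓; start t=100 > t=105? ✗; end t=122 > t=437? ✗ → no.
Q: end t=198 <= t=217? ✓; start t=76 > t=105? ✗; end t=198 > t=437? ✗ → no.
V: end t=226 <= t=217? ✗; start t=74 > t=105? ✗; end t=226 > t=437? ✗ → no.
W: end t=267 <= t=217? ✗; start t=254 > t=105? ✓; end t=267 > t=437? ✗ → no.
Result: none.

none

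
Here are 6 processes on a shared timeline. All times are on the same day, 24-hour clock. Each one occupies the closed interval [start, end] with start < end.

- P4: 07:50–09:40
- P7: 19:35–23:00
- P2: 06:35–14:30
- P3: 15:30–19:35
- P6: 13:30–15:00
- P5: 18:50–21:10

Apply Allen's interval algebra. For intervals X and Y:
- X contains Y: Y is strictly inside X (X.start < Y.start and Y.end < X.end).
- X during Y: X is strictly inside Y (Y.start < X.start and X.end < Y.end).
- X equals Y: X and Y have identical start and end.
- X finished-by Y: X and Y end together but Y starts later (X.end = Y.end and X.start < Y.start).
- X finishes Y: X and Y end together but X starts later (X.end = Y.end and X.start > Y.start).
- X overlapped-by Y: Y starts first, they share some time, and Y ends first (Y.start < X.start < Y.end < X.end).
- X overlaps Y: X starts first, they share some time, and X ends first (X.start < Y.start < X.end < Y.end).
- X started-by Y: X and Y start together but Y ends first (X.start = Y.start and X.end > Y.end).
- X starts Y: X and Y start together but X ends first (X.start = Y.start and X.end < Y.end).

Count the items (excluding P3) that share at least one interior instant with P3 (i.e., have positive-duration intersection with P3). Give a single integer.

1

Target P3 = [15:30, 19:35].
P2 [06:35, 14:30] → before → no.
P4 [07:50, 09:40] → before → no.
P5 [18:50, 21:10] → overlapped-by → counts.
P6 [13:30, 15:00] → before → no.
P7 [19:35, 23:00] → met-by → no.
Total: 1.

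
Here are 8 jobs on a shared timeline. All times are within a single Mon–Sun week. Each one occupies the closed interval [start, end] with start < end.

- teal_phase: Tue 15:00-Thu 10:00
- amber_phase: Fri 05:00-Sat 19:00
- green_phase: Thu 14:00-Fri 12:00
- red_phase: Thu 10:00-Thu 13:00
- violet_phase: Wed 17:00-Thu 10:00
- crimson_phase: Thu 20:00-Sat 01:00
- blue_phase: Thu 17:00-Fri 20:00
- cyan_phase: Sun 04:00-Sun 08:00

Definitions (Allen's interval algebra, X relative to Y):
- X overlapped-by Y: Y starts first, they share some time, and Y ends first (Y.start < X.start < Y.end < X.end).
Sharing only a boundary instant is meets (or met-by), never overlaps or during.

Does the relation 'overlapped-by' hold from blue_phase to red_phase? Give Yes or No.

No

blue_phase = [Thu 17:00, Fri 20:00], red_phase = [Thu 10:00, Thu 13:00].
Actual relation of blue_phase to red_phase: after.
Asked whether 'overlapped-by' holds → No.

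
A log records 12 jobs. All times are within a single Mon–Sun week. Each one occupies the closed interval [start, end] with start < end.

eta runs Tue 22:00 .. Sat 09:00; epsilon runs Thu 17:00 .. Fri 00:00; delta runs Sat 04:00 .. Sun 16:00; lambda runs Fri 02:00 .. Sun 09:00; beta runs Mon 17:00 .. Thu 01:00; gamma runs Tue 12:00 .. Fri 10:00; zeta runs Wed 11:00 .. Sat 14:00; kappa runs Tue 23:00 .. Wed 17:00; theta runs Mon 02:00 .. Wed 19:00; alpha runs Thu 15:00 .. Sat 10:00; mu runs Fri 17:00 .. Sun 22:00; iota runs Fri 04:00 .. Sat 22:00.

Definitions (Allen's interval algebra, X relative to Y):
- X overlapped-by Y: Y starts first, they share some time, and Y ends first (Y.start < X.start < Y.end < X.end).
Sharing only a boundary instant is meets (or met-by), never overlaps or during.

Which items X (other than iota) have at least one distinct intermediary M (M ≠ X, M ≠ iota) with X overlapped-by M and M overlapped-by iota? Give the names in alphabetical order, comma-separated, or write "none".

Target iota = [Fri 04:00, Sat 22:00].
Intermediaries M with M overlapped-by iota: delta, mu.
Via delta — items with X overlapped-by delta: none.
Via mu — items with X overlapped-by mu: none.
Union: none.

none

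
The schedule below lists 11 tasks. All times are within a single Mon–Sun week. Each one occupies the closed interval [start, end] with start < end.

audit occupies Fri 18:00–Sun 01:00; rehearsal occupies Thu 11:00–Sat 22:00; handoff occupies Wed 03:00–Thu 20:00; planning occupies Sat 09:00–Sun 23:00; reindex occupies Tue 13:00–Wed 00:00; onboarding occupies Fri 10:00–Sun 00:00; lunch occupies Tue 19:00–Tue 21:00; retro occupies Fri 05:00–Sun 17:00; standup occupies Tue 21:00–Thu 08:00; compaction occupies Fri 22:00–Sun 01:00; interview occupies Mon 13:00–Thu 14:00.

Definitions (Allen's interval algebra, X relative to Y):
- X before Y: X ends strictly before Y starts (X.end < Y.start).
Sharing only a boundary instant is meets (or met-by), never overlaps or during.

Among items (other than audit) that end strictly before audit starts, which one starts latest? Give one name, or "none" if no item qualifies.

handoff

Target audit = [Fri 18:00, Sun 01:00].
compaction [Fri 22:00, Sun 01:00] → finishes → excluded.
handoff [Wed 03:00, Thu 20:00] → before → candidate.
interview [Mon 13:00, Thu 14:00] → before → candidate.
lunch [Tue 19:00, Tue 21:00] → before → candidate.
onboarding [Fri 10:00, Sun 00:00] → overlaps → excluded.
planning [Sat 09:00, Sun 23:00] → overlapped-by → excluded.
rehearsal [Thu 11:00, Sat 22:00] → overlaps → excluded.
reindex [Tue 13:00, Wed 00:00] → before → candidate.
retro [Fri 05:00, Sun 17:00] → contains → excluded.
standup [Tue 21:00, Thu 08:00] → before → candidate.
Among candidates, latest start is Wed 03:00 → handoff.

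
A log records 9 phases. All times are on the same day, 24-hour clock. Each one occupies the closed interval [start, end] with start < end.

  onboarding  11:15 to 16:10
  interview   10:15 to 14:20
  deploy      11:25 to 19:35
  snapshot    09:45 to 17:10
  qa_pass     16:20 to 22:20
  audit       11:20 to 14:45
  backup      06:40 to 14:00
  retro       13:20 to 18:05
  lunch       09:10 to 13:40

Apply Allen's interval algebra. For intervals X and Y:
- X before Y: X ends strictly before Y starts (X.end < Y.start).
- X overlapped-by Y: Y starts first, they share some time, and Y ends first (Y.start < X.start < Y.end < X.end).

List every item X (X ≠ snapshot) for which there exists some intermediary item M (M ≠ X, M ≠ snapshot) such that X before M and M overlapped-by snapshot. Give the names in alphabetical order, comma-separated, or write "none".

audit, backup, interview, lunch, onboarding

Target snapshot = [09:45, 17:10].
Intermediaries M with M overlapped-by snapshot: deploy, qa_pass, retro.
Via deploy — items with X before deploy: none.
Via qa_pass — items with X before qa_pass: audit, backup, interview, lunch, onboarding.
Via retro — items with X before retro: none.
Union: audit, backup, interview, lunch, onboarding.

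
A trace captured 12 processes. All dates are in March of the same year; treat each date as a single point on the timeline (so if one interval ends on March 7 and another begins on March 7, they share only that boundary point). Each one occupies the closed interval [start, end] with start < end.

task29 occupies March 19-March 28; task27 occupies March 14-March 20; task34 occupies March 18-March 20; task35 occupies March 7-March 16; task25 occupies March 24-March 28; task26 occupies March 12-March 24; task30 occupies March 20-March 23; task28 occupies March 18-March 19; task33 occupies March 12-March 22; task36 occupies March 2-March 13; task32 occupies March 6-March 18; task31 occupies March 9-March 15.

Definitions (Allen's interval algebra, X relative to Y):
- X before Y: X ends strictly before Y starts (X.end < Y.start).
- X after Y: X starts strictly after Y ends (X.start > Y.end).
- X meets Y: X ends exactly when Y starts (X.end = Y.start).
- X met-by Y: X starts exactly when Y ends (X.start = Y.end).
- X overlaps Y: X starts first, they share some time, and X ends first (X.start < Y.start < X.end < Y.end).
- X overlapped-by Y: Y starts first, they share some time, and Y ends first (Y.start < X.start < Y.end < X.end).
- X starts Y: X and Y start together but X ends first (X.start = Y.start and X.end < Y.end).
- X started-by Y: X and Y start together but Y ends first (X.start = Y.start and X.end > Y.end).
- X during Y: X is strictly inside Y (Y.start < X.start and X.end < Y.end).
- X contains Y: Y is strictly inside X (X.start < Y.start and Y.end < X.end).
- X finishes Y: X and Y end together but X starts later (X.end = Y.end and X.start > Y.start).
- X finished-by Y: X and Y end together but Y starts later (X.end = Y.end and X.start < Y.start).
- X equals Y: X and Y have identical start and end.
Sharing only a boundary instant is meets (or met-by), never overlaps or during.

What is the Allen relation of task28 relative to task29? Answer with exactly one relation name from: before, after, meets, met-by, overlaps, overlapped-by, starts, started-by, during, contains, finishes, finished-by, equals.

meets

task28 = [March 18, March 19]; task29 = [March 19, March 28].
Compare endpoints: task28.start < task29.start, task28.start < task29.end, task28.end = task29.start, task28.end < task29.end.
That pattern is 'meets'.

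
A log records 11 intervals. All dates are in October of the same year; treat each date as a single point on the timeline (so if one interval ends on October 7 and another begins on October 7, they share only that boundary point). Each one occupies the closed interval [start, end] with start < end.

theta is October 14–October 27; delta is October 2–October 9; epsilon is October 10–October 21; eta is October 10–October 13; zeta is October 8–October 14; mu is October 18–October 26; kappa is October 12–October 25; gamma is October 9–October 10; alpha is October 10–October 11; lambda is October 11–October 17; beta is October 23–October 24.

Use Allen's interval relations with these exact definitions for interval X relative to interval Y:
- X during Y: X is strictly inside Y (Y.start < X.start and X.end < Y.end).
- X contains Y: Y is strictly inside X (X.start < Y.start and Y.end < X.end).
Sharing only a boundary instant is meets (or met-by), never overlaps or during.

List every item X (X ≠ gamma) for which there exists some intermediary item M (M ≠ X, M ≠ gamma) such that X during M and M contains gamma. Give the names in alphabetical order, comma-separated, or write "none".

Target gamma = [October 9, October 10].
Intermediaries M with M contains gamma: zeta.
Via zeta — items with X during zeta: alpha, eta.
Union: alpha, eta.

alpha, eta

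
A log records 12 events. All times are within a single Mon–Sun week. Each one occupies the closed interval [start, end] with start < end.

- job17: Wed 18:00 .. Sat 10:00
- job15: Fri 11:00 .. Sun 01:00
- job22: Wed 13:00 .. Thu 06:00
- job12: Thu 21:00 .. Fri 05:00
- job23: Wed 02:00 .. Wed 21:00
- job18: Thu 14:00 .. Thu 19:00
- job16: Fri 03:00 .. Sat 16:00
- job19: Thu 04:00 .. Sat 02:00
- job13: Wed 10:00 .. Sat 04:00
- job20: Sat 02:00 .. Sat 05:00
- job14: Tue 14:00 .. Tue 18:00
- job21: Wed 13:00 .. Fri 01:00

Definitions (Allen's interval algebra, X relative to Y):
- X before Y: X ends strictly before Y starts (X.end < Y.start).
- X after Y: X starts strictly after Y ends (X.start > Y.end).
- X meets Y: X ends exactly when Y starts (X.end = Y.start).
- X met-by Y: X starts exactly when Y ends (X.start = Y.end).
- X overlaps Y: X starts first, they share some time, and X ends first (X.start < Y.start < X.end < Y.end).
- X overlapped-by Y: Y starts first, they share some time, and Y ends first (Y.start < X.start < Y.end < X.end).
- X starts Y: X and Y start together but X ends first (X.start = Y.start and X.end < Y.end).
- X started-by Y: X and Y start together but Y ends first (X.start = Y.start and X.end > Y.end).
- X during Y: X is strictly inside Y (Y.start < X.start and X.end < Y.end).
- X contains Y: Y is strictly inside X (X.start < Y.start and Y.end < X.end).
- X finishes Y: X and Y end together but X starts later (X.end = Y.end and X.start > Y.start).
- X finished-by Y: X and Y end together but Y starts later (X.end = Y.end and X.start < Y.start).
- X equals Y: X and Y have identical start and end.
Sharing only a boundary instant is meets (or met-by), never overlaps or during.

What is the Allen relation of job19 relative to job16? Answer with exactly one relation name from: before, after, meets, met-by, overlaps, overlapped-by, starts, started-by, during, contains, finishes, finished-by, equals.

overlaps

job19 = [Thu 04:00, Sat 02:00]; job16 = [Fri 03:00, Sat 16:00].
Compare endpoints: job19.start < job16.start, job19.start < job16.end, job19.end > job16.start, job19.end < job16.end.
That pattern is 'overlaps'.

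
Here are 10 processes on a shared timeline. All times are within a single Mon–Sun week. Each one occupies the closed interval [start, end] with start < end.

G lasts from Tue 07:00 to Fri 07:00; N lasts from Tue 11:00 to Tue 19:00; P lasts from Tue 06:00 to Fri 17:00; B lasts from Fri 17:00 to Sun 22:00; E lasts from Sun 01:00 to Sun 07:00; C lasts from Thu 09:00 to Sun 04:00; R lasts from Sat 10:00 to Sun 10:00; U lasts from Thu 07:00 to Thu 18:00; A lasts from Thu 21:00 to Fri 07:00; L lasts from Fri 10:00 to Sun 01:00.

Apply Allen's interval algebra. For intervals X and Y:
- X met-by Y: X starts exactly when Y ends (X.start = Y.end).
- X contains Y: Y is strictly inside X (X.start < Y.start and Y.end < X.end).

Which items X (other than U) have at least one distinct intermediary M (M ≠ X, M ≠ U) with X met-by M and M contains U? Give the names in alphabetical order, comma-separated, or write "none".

Target U = [Thu 07:00, Thu 18:00].
Intermediaries M with M contains U: G, P.
Via G — items with X met-by G: none.
Via P — items with X met-by P: B.
Union: B.

B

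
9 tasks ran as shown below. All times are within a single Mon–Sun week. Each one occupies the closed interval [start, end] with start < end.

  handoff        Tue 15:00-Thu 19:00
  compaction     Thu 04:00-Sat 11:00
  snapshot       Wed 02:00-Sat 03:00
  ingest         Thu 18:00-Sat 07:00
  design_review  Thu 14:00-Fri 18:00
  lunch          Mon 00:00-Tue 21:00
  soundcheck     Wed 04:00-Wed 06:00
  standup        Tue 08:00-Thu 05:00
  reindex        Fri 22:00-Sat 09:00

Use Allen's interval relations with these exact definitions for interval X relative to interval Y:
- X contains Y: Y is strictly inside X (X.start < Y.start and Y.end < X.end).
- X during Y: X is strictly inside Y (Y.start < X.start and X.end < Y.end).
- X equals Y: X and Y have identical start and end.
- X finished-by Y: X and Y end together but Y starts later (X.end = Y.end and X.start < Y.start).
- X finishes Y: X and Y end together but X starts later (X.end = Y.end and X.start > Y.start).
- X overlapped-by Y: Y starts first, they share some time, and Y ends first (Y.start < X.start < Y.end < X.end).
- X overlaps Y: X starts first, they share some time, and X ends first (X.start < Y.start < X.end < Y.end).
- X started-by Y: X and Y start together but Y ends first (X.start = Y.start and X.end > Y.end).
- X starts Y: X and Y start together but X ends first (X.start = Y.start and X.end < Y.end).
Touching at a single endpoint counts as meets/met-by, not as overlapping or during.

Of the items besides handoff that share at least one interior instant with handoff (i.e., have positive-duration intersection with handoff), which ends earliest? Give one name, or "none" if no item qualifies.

lunch

Target handoff = [Tue 15:00, Thu 19:00].
compaction [Thu 04:00, Sat 11:00] → overlapped-by → candidate.
design_review [Thu 14:00, Fri 18:00] → overlapped-by → candidate.
ingest [Thu 18:00, Sat 07:00] → overlapped-by → candidate.
lunch [Mon 00:00, Tue 21:00] → overlaps → candidate.
reindex [Fri 22:00, Sat 09:00] → after → excluded.
snapshot [Wed 02:00, Sat 03:00] → overlapped-by → candidate.
soundcheck [Wed 04:00, Wed 06:00] → during → candidate.
standup [Tue 08:00, Thu 05:00] → overlaps → candidate.
Among candidates, earliest end is Tue 21:00 → lunch.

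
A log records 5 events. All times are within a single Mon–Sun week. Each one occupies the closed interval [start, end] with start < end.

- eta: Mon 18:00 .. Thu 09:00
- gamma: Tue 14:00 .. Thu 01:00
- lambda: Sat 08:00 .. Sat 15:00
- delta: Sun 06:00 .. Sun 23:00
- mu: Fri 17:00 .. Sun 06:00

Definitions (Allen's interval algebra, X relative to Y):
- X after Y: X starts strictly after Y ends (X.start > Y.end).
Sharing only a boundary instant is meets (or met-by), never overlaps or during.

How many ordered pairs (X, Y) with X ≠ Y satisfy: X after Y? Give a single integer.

7

Checking all 20 ordered pairs for relation 'after'; matching pairs in alphabetical order:
(delta, eta): delta after eta ✓
(delta, gamma): delta after gamma ✓
(delta, lambda): delta after lambda ✓
(lambda, eta): lambda after eta ✓
(lambda, gamma): lambda after gamma ✓
(mu, eta): mu after eta ✓
(mu, gamma): mu after gamma ✓
Count: 7.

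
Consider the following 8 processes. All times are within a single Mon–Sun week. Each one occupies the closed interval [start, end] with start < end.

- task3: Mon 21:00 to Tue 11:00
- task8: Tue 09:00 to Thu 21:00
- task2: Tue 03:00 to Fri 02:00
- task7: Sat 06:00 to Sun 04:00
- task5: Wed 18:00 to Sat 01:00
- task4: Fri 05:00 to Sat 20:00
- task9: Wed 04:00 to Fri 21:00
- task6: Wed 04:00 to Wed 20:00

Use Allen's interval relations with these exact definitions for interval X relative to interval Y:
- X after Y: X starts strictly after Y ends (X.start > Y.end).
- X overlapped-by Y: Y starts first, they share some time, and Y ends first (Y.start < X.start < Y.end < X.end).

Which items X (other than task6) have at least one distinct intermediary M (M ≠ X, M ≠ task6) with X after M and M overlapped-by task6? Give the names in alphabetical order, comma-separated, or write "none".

task7

Target task6 = [Wed 04:00, Wed 20:00].
Intermediaries M with M overlapped-by task6: task5.
Via task5 — items with X after task5: task7.
Union: task7.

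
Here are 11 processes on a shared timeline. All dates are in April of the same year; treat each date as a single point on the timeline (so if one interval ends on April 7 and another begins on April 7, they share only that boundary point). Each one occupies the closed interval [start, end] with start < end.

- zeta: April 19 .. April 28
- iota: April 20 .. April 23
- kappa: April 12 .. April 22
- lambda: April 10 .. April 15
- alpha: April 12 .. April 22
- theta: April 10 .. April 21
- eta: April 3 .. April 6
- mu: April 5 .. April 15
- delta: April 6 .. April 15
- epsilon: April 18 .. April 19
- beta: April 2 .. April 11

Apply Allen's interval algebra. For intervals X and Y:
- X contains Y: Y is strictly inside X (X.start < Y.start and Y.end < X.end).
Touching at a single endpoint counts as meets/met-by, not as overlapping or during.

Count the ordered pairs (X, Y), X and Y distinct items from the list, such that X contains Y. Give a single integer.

5

Checking all 110 ordered pairs for relation 'contains'; matching pairs in alphabetical order:
(alpha, epsilon): alpha contains epsilon ✓
(beta, eta): beta contains eta ✓
(kappa, epsilon): kappa contains epsilon ✓
(theta, epsilon): theta contains epsilon ✓
(zeta, iota): zeta contains iota ✓
Count: 5.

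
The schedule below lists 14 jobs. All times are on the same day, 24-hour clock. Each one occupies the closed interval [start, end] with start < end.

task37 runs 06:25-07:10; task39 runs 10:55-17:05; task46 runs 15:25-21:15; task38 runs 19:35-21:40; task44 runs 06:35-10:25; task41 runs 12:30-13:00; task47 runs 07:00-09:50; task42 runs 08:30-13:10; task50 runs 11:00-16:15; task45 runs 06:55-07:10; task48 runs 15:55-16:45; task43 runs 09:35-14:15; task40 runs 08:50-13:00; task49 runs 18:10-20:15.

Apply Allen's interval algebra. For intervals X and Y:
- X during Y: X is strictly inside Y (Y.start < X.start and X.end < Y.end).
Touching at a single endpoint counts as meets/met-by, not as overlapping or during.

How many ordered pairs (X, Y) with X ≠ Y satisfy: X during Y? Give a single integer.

11

Checking all 182 ordered pairs for relation 'during'; matching pairs in alphabetical order:
(task40, task42): task40 during task42 ✓
(task41, task39): task41 during task39 ✓
(task41, task42): task41 during task42 ✓
(task41, task43): task41 during task43 ✓
(task41, task50): task41 during task50 ✓
(task45, task44): task45 during task44 ✓
(task47, task44): task47 during task44 ✓
(task48, task39): task48 during task39 ✓
(task48, task46): task48 during task46 ✓
(task49, task46): task49 during task46 ✓
(task50, task39): task50 during task39 ✓
Count: 11.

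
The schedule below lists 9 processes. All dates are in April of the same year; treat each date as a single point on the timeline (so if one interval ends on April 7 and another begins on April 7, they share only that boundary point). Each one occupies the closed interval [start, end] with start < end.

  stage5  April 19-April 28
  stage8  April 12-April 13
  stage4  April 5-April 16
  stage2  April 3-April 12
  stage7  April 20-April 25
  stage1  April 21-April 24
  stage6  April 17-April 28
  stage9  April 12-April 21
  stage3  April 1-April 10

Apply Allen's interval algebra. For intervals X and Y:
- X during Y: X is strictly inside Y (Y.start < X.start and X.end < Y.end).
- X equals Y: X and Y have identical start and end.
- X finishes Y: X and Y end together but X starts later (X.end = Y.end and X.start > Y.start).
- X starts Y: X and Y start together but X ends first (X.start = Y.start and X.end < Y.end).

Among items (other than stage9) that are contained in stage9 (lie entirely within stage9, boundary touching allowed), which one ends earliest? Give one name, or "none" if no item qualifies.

Target stage9 = [April 12, April 21].
stage1 [April 21, April 24] → met-by → excluded.
stage2 [April 3, April 12] → meets → excluded.
stage3 [April 1, April 10] → before → excluded.
stage4 [April 5, April 16] → overlaps → excluded.
stage5 [April 19, April 28] → overlapped-by → excluded.
stage6 [April 17, April 28] → overlapped-by → excluded.
stage7 [April 20, April 25] → overlapped-by → excluded.
stage8 [April 12, April 13] → starts → candidate.
Among candidates, earliest end is April 13 → stage8.

stage8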